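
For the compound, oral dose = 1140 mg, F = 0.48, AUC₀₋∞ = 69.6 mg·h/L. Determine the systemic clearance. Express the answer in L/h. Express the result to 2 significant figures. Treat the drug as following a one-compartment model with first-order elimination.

CL = F·Dose / AUC = 0.48 × 1140 / 69.6 = 7.862 L/h

7.9 L/h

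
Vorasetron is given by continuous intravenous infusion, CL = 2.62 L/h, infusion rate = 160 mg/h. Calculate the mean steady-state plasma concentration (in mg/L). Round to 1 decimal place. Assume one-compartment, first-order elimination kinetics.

61.1 mg/L

At steady state Css = R₀ / CL = 160 / 2.620 = 61.07 mg/L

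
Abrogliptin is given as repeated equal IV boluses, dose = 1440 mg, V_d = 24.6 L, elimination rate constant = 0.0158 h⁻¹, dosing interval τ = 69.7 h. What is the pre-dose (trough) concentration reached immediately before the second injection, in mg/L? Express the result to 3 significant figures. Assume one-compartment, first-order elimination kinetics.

C₀ per dose = Dose / Vd = 1440 / 24.6 = 58.54 mg/L
Fraction remaining after one interval: r = e^(−kτ) = e^(−0.01580 × 69.7) = 0.3325
Before dose 2, 1 dose has been given (aged 1τ).
C_trough = C₀ × r = 58.54 × 0.3325 = 19.46 mg/L

19.5 mg/L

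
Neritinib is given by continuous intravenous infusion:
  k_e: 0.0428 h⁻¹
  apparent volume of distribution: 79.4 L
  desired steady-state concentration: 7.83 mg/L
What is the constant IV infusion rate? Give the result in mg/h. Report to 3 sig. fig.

CL = k × Vd = 0.04280 × 79.4 = 3.398 L/h
At steady state, infusion rate R₀ = Css × CL = 7.83 × 3.398 = 26.61 mg/h

26.6 mg/h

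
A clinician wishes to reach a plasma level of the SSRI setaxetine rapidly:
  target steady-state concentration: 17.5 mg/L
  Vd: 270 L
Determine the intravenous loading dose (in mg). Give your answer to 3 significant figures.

4730 mg

LD = Css × Vd = 17.5 × 270 = 4725 mg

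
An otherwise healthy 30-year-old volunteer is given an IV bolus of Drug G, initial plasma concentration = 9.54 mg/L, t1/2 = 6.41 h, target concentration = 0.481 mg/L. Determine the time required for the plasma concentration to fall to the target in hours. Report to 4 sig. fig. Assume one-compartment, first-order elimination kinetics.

k = ln2 / t½ = 0.693147 / 6.41 = 0.1081 h⁻¹
t = ln(C₀ / C) / k = ln(9.540 / 0.481) / 0.1081
  = ln(19.83) / 0.1081 = 2.987 / 0.1081 = 27.63 h

27.63 h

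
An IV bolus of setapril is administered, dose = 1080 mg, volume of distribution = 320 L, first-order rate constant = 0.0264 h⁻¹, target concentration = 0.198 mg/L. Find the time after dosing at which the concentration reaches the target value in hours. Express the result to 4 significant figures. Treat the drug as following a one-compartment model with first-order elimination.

C₀ = Dose / Vd = 1080 / 320 = 3.375 mg/L
t = ln(C₀ / C) / k = ln(3.375 / 0.198) / 0.02640
  = ln(17.05) / 0.02640 = 2.836 / 0.02640 = 107.4 h

107.4 h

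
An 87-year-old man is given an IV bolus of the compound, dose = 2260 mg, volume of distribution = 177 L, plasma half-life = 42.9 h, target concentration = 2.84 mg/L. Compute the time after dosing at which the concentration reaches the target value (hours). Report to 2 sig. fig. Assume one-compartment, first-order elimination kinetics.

C₀ = Dose / Vd = 2260 / 177 = 12.77 mg/L
k = ln2 / t½ = 0.693147 / 42.9 = 0.01616 h⁻¹
t = ln(C₀ / C) / k = ln(12.77 / 2.84) / 0.01616
  = ln(4.496) / 0.01616 = 1.503 / 0.01616 = 93.01 h

93 h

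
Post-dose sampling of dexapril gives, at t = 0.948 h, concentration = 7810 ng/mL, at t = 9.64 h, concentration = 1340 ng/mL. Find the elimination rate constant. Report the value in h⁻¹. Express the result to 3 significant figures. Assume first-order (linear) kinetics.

0.203 h⁻¹

k = ln(C₁/C₂) / (t₂ − t₁) = ln(7810/1340) / (9.64 − 0.948)
  = 1.763 / 8.692 = 0.2028 h⁻¹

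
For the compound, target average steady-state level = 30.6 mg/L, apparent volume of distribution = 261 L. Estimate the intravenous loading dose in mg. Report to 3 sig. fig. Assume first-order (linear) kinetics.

7990 mg

LD = Css × Vd = 30.6 × 261 = 7987 mg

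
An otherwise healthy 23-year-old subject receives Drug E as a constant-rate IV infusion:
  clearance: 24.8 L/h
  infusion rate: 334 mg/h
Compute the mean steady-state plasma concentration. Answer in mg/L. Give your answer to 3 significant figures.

13.5 mg/L

At steady state Css = R₀ / CL = 334 / 24.80 = 13.47 mg/L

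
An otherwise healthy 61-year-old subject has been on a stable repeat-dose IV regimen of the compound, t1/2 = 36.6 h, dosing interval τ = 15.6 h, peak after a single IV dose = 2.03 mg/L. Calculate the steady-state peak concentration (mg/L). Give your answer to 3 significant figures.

7.94 mg/L

k = ln2 / t½ = 0.693147 / 36.6 = 0.01894 h⁻¹
e^(−kτ) = e^(−0.01894 × 15.6) = 0.7442
Accumulation ratio R = 1 / (1 − e^(−kτ)) = 1 / (1 − 0.7442) = 3.909
Steady-state peak = C₀ × R = 2.03 × 3.909 = 7.935 mg/L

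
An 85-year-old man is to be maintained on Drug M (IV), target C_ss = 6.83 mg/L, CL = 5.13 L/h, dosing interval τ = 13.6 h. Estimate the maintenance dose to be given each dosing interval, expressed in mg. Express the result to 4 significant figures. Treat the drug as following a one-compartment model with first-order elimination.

476.5 mg

At steady state, Dose/τ = Css × CL.
Dose = Css × CL × τ = 6.83 × 5.130 × 13.6 = 476.5 mg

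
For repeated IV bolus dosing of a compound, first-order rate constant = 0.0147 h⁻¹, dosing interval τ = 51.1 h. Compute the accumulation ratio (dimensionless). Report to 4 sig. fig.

1.893

e^(−kτ) = e^(−0.01470 × 51.1) = 0.4718
Accumulation ratio R = 1 / (1 − e^(−kτ)) = 1 / (1 − 0.4718) = 1.893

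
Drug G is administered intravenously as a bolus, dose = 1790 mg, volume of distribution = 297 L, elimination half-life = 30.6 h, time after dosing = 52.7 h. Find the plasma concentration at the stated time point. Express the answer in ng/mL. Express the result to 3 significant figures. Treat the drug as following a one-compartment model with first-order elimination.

1830 ng/mL

C₀ = Dose / Vd = 1790 / 297 = 6.027 mg/L
k = ln2 / t½ = 0.693147 / 30.6 = 0.02265 h⁻¹
C = C₀ · e^(−k·t) = 6.027 × e^(−0.02265 × 52.7)
  = 6.027 × 0.3031 = 1.827 mg/L
Convert: 1.827 mg/L × 1000 = 1827 ng/mL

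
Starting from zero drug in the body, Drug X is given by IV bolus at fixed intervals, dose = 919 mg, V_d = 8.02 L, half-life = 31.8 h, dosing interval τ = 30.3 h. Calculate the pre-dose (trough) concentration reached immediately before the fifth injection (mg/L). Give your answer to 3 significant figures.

114 mg/L

C₀ per dose = Dose / Vd = 919 / 8.02 = 114.6 mg/L
k = ln2 / t½ = 0.693147 / 31.8 = 0.02180 h⁻¹
Fraction remaining after one interval: r = e^(−kτ) = e^(−0.02180 × 30.3) = 0.5166
Before dose 5, 4 doses have been given (aged 1τ, 2τ, 3τ, 4τ).
C_trough = C₀ × (r + r² + … + r^4) = C₀ × r(1−r^4)/(1−r)
        = 114.6 × 0.5166 × (1 − 0.07122) / (1 − 0.5166) = 113.7 mg/L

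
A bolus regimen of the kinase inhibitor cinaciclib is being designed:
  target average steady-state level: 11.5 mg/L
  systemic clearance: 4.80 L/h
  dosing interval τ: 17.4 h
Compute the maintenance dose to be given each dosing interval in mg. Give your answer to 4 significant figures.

960.5 mg

At steady state, Dose/τ = Css × CL.
Dose = Css × CL × τ = 11.5 × 4.800 × 17.4 = 960.5 mg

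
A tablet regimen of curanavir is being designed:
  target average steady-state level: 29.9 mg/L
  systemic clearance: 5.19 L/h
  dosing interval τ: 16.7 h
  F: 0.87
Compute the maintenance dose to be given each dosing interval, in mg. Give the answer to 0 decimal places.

2979 mg

At steady state, F × (Dose/τ) = Css × CL.
Dose = Css × CL × τ / F = 29.9 × 5.190 × 16.7 / 0.87 = 2979 mg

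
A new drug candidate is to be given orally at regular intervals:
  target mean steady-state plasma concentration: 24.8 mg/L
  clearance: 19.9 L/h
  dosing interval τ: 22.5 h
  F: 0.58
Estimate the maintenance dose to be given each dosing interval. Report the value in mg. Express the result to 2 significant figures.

19000 mg

At steady state, F × (Dose/τ) = Css × CL.
Dose = Css × CL × τ / F = 24.8 × 19.90 × 22.5 / 0.58 = 19150 mg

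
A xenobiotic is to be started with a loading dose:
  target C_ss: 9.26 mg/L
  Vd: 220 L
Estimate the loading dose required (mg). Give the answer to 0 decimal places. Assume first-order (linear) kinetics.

LD = Css × Vd = 9.26 × 220 = 2037 mg

2037 mg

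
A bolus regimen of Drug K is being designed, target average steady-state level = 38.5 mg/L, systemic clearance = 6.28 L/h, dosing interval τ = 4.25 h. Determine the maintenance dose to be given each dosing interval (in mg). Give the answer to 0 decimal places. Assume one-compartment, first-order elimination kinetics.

1028 mg

At steady state, Dose/τ = Css × CL.
Dose = Css × CL × τ = 38.5 × 6.280 × 4.25 = 1028 mg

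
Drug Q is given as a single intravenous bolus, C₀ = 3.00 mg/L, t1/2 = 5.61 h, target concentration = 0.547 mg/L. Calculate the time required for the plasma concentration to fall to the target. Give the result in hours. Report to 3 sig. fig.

k = ln2 / t½ = 0.693147 / 5.61 = 0.1236 h⁻¹
t = ln(C₀ / C) / k = ln(3.000 / 0.547) / 0.1236
  = ln(5.484) / 0.1236 = 1.702 / 0.1236 = 13.77 h

13.8 h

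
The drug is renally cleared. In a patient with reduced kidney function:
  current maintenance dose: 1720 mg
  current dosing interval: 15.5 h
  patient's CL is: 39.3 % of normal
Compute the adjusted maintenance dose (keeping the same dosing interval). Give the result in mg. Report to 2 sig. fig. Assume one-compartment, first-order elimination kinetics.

680 mg

To keep the same average steady-state level, dosing rate must scale with clearance.
CL ratio = 39.3 / 100 = 0.3930
New dose (same interval) = 1720 × 0.3930 = 676.0 mg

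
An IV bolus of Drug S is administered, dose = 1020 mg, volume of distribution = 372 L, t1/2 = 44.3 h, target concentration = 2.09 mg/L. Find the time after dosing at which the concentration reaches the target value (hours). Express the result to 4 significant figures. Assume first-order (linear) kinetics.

C₀ = Dose / Vd = 1020 / 372 = 2.742 mg/L
k = ln2 / t½ = 0.693147 / 44.3 = 0.01565 h⁻¹
t = ln(C₀ / C) / k = ln(2.742 / 2.09) / 0.01565
  = ln(1.312) / 0.01565 = 0.2716 / 0.01565 = 17.35 h

17.35 h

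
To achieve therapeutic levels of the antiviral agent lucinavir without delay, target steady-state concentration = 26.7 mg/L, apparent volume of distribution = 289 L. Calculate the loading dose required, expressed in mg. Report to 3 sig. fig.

7720 mg

LD = Css × Vd = 26.7 × 289 = 7716 mg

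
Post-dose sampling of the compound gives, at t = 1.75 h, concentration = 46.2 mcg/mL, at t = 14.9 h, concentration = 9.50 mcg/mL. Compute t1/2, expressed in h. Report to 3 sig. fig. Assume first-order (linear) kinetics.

k = ln(C₁/C₂) / (t₂ − t₁) = ln(46.2/9.50) / (14.9 − 1.75)
  = 1.582 / 13.15 = 0.1203 h⁻¹
t½ = ln2 / k = 0.693147 / 0.1203 = 5.762 h

5.76 h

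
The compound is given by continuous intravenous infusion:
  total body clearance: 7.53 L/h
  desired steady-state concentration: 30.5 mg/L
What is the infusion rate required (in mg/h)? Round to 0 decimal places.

230 mg/h

At steady state, infusion rate R₀ = Css × CL = 30.5 × 7.530 = 229.7 mg/h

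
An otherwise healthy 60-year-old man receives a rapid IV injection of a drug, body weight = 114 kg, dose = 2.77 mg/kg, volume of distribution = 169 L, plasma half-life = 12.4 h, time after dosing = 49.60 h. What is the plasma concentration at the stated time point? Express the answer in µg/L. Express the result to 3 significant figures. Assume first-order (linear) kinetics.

Total dose = 2.77 × 114 = 315.8 mg
C₀ = Dose / Vd = 315.8 / 169 = 1.869 mg/L
k = ln2 / t½ = 0.693147 / 12.4 = 0.05590 h⁻¹
t / t½ = 49.60 / 12.4 = 4 half-lives
C = C₀ × (1/2)^4 = 1.869 × 0.06250 = 0.1168 mg/L
Convert: 0.1168 mg/L × 1000 = 116.8 µg/L

117 µg/L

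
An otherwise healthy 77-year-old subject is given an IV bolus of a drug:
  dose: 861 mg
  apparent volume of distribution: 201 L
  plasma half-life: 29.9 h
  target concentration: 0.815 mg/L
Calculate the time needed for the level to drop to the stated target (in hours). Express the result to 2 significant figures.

72 h

C₀ = Dose / Vd = 861.0 / 201 = 4.284 mg/L
k = ln2 / t½ = 0.693147 / 29.9 = 0.02318 h⁻¹
t = ln(C₀ / C) / k = ln(4.284 / 0.815) / 0.02318
  = ln(5.256) / 0.02318 = 1.659 / 0.02318 = 71.57 h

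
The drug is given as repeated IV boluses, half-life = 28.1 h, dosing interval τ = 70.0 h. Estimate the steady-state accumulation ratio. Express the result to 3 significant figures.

k = ln2 / t½ = 0.693147 / 28.1 = 0.02467 h⁻¹
e^(−kτ) = e^(−0.02467 × 70.0) = 0.1778
Accumulation ratio R = 1 / (1 − e^(−kτ)) = 1 / (1 − 0.1778) = 1.216

1.22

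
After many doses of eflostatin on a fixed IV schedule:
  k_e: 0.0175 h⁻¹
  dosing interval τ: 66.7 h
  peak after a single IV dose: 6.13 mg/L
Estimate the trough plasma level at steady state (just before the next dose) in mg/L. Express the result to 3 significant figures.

e^(−kτ) = e^(−0.01750 × 66.7) = 0.3112
Accumulation ratio R = 1 / (1 − e^(−kτ)) = 1 / (1 − 0.3112) = 1.452
Steady-state trough = C₀ × R × e^(−kτ) = 6.13 × 1.452 × 0.3112 = 2.770 mg/L

2.77 mg/L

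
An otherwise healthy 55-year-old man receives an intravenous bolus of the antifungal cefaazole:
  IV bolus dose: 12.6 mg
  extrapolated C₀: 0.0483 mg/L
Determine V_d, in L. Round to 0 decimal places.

261 L

Vd = Dose / C₀ = 12.60 / 0.0483 = 260.9 L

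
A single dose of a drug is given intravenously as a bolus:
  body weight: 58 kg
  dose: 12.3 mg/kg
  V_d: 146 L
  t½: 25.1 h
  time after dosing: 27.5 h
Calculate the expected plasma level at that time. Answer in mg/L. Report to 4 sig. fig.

2.286 mg/L

Total dose = 12.3 × 58 = 713.4 mg
C₀ = Dose / Vd = 713.4 / 146 = 4.886 mg/L
k = ln2 / t½ = 0.693147 / 25.1 = 0.02762 h⁻¹
C = C₀ · e^(−k·t) = 4.886 × e^(−0.02762 × 27.5)
  = 4.886 × 0.4679 = 2.286 mg/L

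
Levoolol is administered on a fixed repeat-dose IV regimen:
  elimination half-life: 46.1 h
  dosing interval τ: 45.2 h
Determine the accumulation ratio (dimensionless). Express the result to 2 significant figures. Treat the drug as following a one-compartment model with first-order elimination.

k = ln2 / t½ = 0.693147 / 46.1 = 0.01504 h⁻¹
e^(−kτ) = e^(−0.01504 × 45.2) = 0.5067
Accumulation ratio R = 1 / (1 − e^(−kτ)) = 1 / (1 − 0.5067) = 2.027

2.0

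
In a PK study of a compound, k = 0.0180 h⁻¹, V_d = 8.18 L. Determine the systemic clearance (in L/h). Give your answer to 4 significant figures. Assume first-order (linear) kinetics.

CL = k × Vd = 0.0180 × 8.18 = 0.1472 L/h

0.1472 L/h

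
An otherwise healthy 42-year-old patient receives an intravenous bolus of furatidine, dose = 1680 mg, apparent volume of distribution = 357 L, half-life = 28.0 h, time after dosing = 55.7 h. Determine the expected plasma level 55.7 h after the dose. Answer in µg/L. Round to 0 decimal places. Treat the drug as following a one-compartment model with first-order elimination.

C₀ = Dose / Vd = 1680 / 357 = 4.706 mg/L
k = ln2 / t½ = 0.693147 / 28.0 = 0.02476 h⁻¹
C = C₀ · e^(−k·t) = 4.706 × e^(−0.02476 × 55.7)
  = 4.706 × 0.2518 = 1.185 mg/L
Convert: 1.185 mg/L × 1000 = 1185 µg/L

1185 µg/L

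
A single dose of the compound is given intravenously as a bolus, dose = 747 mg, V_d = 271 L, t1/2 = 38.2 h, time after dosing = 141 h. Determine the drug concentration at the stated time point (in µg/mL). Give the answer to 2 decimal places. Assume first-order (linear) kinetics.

C₀ = Dose / Vd = 747.0 / 271 = 2.756 mg/L
k = ln2 / t½ = 0.693147 / 38.2 = 0.01815 h⁻¹
C = C₀ · e^(−k·t) = 2.756 × e^(−0.01815 × 141)
  = 2.756 × 0.07737 = 0.2132 mg/L
(0.2132 mg/L = 0.2132 µg/mL)

0.21 µg/mL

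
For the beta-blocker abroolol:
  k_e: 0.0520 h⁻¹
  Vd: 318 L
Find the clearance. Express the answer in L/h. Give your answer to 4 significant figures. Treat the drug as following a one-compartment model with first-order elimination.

CL = k × Vd = 0.0520 × 318 = 16.54 L/h

16.54 L/h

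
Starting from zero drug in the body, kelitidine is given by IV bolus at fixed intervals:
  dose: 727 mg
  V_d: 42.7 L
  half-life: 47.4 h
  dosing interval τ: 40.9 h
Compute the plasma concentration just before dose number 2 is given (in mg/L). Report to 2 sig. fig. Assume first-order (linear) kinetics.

9.4 mg/L

C₀ per dose = Dose / Vd = 727 / 42.7 = 17.03 mg/L
k = ln2 / t½ = 0.693147 / 47.4 = 0.01462 h⁻¹
Fraction remaining after one interval: r = e^(−kτ) = e^(−0.01462 × 40.9) = 0.5499
Before dose 2, 1 dose has been given (aged 1τ).
C_trough = C₀ × r = 17.03 × 0.5499 = 9.365 mg/L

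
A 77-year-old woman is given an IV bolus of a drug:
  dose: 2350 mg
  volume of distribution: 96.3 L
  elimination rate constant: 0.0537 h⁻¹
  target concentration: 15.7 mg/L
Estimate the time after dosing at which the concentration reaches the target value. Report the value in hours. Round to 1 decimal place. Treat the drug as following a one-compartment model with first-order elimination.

8.2 h

C₀ = Dose / Vd = 2350 / 96.3 = 24.40 mg/L
t = ln(C₀ / C) / k = ln(24.40 / 15.7) / 0.05370
  = ln(1.554) / 0.05370 = 0.4408 / 0.05370 = 8.209 h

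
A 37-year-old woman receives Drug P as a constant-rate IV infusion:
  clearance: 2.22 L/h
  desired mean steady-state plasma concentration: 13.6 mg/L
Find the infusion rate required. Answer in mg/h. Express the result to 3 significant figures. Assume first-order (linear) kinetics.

30.2 mg/h

At steady state, infusion rate R₀ = Css × CL = 13.6 × 2.220 = 30.19 mg/h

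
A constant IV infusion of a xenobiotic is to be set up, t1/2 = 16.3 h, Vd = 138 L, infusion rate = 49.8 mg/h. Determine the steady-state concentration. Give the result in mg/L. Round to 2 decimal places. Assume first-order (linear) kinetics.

8.49 mg/L

k = ln2 / t½ = 0.693147 / 16.3 = 0.04252 h⁻¹
CL = k × Vd = 0.04252 × 138 = 5.868 L/h
At steady state Css = R₀ / CL = 49.8 / 5.868 = 8.487 mg/L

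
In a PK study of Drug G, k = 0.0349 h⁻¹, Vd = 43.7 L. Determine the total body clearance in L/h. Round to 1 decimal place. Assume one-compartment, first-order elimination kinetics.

1.5 L/h

CL = k × Vd = 0.0349 × 43.7 = 1.525 L/h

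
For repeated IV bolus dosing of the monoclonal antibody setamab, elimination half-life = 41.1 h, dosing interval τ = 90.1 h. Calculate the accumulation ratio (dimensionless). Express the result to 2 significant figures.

1.3

k = ln2 / t½ = 0.693147 / 41.1 = 0.01686 h⁻¹
e^(−kτ) = e^(−0.01686 × 90.1) = 0.2189
Accumulation ratio R = 1 / (1 − e^(−kτ)) = 1 / (1 − 0.2189) = 1.280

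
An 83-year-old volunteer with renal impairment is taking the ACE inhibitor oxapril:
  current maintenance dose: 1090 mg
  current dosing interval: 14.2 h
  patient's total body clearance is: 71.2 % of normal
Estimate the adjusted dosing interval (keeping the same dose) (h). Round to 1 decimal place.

19.9 h

To keep the same average steady-state level, dosing rate must scale with clearance.
CL ratio = 71.2 / 100 = 0.7120
New interval (same dose) = 14.2 / 0.7120 = 19.94 h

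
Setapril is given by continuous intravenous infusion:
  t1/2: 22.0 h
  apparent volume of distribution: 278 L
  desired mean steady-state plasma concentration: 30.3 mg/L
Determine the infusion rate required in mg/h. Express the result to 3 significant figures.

k = ln2 / t½ = 0.693147 / 22.0 = 0.03151 h⁻¹
CL = k × Vd = 0.03151 × 278 = 8.760 L/h
At steady state, infusion rate R₀ = Css × CL = 30.3 × 8.760 = 265.4 mg/h

265 mg/h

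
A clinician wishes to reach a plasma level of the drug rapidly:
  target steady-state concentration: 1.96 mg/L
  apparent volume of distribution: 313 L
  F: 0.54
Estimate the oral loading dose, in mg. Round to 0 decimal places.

LD = Css × Vd / F = 1.96 × 313 / 0.54 = 1136 mg

1136 mg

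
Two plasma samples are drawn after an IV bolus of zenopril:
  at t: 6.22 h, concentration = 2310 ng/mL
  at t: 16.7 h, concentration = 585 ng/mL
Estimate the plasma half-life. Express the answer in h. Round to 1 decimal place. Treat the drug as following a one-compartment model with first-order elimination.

5.3 h

k = ln(C₁/C₂) / (t₂ − t₁) = ln(2310/585) / (16.7 − 6.22)
  = 1.373 / 10.48 = 0.1310 h⁻¹
t½ = ln2 / k = 0.693147 / 0.1310 = 5.291 h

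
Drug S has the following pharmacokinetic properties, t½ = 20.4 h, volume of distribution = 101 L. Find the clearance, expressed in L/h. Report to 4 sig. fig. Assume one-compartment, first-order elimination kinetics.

3.432 L/h

k = ln2 / t½ = 0.693147 / 20.4 = 0.03398 h⁻¹
CL = k × Vd = 0.03398 × 101 = 3.432 L/h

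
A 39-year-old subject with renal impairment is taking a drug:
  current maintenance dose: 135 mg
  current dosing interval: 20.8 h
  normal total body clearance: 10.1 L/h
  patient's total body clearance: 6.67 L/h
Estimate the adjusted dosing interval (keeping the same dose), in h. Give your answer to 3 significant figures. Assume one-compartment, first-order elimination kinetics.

To keep the same average steady-state level, dosing rate must scale with clearance.
CL ratio = 6.67 / 10.1 = 0.6604
New interval (same dose) = 20.8 / 0.6604 = 31.50 h

31.5 h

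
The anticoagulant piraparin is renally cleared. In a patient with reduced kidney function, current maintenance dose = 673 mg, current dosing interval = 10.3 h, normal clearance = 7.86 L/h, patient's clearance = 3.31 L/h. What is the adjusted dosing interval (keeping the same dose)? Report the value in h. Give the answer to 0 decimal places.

To keep the same average steady-state level, dosing rate must scale with clearance.
CL ratio = 3.31 / 7.86 = 0.4211
New interval (same dose) = 10.3 / 0.4211 = 24.46 h

24 h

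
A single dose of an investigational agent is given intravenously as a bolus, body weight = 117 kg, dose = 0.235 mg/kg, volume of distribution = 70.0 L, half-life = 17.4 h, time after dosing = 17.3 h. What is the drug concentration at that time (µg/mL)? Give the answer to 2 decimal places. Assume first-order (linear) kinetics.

0.20 µg/mL

Total dose = 0.235 × 117 = 27.50 mg
C₀ = Dose / Vd = 27.50 / 70.0 = 0.3929 mg/L
k = ln2 / t½ = 0.693147 / 17.4 = 0.03984 h⁻¹
C = C₀ · e^(−k·t) = 0.3929 × e^(−0.03984 × 17.3)
  = 0.3929 × 0.5020 = 0.1972 mg/L
(0.1972 mg/L = 0.1972 µg/mL)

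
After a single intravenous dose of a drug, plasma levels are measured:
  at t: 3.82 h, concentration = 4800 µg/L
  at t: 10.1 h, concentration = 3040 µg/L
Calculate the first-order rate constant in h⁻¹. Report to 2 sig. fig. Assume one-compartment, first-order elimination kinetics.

k = ln(C₁/C₂) / (t₂ − t₁) = ln(4800/3040) / (10.1 − 3.82)
  = 0.4568 / 6.280 = 0.07274 h⁻¹

0.073 h⁻¹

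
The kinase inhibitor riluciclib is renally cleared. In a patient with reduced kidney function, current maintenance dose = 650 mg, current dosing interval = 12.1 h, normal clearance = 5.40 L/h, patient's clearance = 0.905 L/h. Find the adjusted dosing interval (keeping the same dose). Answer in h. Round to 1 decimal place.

To keep the same average steady-state level, dosing rate must scale with clearance.
CL ratio = 0.905 / 5.40 = 0.1676
New interval (same dose) = 12.1 / 0.1676 = 72.20 h

72.2 h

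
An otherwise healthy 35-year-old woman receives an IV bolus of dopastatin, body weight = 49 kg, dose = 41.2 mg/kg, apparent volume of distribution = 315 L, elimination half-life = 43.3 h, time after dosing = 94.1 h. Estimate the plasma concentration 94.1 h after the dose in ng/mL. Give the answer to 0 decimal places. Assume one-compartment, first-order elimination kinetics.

Total dose = 41.2 × 49 = 2019 mg
C₀ = Dose / Vd = 2019 / 315 = 6.410 mg/L
k = ln2 / t½ = 0.693147 / 43.3 = 0.01601 h⁻¹
C = C₀ · e^(−k·t) = 6.410 × e^(−0.01601 × 94.1)
  = 6.410 × 0.2217 = 1.421 mg/L
Convert: 1.421 mg/L × 1000 = 1421 ng/mL

1421 ng/mL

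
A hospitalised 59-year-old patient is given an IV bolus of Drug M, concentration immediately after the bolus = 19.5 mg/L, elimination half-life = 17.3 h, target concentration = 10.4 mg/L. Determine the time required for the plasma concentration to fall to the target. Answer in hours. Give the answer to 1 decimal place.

15.7 h

k = ln2 / t½ = 0.693147 / 17.3 = 0.04007 h⁻¹
t = ln(C₀ / C) / k = ln(19.50 / 10.4) / 0.04007
  = ln(1.875) / 0.04007 = 0.6286 / 0.04007 = 15.69 h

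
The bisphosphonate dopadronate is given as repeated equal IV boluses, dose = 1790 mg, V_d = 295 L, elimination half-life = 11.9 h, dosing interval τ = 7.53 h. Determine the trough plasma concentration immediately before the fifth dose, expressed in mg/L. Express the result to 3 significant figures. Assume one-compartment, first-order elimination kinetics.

C₀ per dose = Dose / Vd = 1790 / 295 = 6.068 mg/L
k = ln2 / t½ = 0.693147 / 11.9 = 0.05825 h⁻¹
Fraction remaining after one interval: r = e^(−kτ) = e^(−0.05825 × 7.53) = 0.6449
Before dose 5, 4 doses have been given (aged 1τ, 2τ, 3τ, 4τ).
C_trough = C₀ × (r + r² + … + r^4) = C₀ × r(1−r^4)/(1−r)
        = 6.068 × 0.6449 × (1 − 0.1730) / (1 − 0.6449) = 9.114 mg/L

9.11 mg/L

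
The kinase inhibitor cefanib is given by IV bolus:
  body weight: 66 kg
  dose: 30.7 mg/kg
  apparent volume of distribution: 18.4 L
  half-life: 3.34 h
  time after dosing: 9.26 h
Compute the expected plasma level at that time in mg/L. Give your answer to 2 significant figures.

16 mg/L

Total dose = 30.7 × 66 = 2026 mg
C₀ = Dose / Vd = 2026 / 18.4 = 110.1 mg/L
k = ln2 / t½ = 0.693147 / 3.34 = 0.2075 h⁻¹
C = C₀ · e^(−k·t) = 110.1 × e^(−0.2075 × 9.26)
  = 110.1 × 0.1464 = 16.12 mg/L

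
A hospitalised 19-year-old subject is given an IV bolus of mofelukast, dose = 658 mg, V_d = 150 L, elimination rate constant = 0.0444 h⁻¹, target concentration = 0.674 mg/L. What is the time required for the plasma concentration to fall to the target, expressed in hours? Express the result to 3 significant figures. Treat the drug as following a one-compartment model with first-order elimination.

C₀ = Dose / Vd = 658.0 / 150 = 4.387 mg/L
t = ln(C₀ / C) / k = ln(4.387 / 0.674) / 0.04440
  = ln(6.509) / 0.04440 = 1.873 / 0.04440 = 42.18 h

42.2 h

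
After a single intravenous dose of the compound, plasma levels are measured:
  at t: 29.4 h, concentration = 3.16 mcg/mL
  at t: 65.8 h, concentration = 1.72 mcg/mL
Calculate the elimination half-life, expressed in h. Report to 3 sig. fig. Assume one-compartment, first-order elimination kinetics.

41.5 h

k = ln(C₁/C₂) / (t₂ − t₁) = ln(3.16/1.72) / (65.8 − 29.4)
  = 0.6082 / 36.40 = 0.01671 h⁻¹
t½ = ln2 / k = 0.693147 / 0.01671 = 41.48 h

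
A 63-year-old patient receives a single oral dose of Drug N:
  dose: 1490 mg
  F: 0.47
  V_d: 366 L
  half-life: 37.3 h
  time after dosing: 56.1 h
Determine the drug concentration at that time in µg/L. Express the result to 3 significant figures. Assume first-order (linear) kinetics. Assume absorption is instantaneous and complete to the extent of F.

Amount reaching circulation = F × Dose = 0.47 × 1490 = 700.3 mg
C₀ = F·Dose / Vd = 700.3 / 366 = 1.913 mg/L
k = ln2 / t½ = 0.693147 / 37.3 = 0.01858 h⁻¹
C = C₀ · e^(−k·t) = 1.913 × e^(−0.01858 × 56.1)
  = 1.913 × 0.3526 = 0.6745 mg/L
Convert: 0.6745 mg/L × 1000 = 674.5 µg/L

675 µg/L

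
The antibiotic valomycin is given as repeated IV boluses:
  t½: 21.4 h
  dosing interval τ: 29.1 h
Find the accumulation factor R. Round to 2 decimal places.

k = ln2 / t½ = 0.693147 / 21.4 = 0.03239 h⁻¹
e^(−kτ) = e^(−0.03239 × 29.1) = 0.3896
Accumulation ratio R = 1 / (1 − e^(−kτ)) = 1 / (1 − 0.3896) = 1.638

1.64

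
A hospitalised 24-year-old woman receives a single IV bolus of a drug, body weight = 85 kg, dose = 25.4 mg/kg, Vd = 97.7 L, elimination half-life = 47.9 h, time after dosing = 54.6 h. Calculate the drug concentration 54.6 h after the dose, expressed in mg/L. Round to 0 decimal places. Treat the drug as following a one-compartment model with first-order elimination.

Total dose = 25.4 × 85 = 2159 mg
C₀ = Dose / Vd = 2159 / 97.7 = 22.10 mg/L
k = ln2 / t½ = 0.693147 / 47.9 = 0.01447 h⁻¹
C = C₀ · e^(−k·t) = 22.10 × e^(−0.01447 × 54.6)
  = 22.10 × 0.4538 = 10.03 mg/L

10 mg/L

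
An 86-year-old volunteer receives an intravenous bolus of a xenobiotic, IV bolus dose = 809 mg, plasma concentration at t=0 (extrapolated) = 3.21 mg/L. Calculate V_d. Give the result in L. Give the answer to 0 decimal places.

252 L

Vd = Dose / C₀ = 809.0 / 3.21 = 252.0 L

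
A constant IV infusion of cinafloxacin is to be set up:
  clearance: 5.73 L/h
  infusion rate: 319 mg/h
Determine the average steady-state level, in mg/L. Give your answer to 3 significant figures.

At steady state Css = R₀ / CL = 319 / 5.730 = 55.67 mg/L

55.7 mg/L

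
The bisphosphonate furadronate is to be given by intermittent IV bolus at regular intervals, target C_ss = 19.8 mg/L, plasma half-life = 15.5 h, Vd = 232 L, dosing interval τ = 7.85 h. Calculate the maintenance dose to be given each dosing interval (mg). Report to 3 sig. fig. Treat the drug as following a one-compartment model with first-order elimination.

k = ln2 / t½ = 0.693147 / 15.5 = 0.04472 h⁻¹
CL = k × Vd = 0.04472 × 232 = 10.38 L/h
At steady state, Dose/τ = Css × CL.
Dose = Css × CL × τ = 19.8 × 10.38 × 7.85 = 1613 mg

1610 mg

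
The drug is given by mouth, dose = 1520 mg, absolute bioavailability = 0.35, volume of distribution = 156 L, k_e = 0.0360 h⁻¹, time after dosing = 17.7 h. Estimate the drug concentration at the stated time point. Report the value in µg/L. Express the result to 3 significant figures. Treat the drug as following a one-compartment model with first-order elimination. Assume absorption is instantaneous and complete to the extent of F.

1800 µg/L

Amount reaching circulation = F × Dose = 0.35 × 1520 = 532.0 mg
C₀ = F·Dose / Vd = 532.0 / 156 = 3.410 mg/L
C = C₀ · e^(−k·t) = 3.410 × e^(−0.03600 × 17.7)
  = 3.410 × 0.5288 = 1.803 mg/L
Convert: 1.803 mg/L × 1000 = 1803 µg/L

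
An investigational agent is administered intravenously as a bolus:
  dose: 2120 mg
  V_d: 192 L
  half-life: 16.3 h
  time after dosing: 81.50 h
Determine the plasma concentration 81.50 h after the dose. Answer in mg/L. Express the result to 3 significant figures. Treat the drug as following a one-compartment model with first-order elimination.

C₀ = Dose / Vd = 2120 / 192 = 11.04 mg/L
k = ln2 / t½ = 0.693147 / 16.3 = 0.04252 h⁻¹
t / t½ = 81.50 / 16.3 = 5 half-lives
C = C₀ × (1/2)^5 = 11.04 × 0.03125 = 0.3450 mg/L

0.345 mg/L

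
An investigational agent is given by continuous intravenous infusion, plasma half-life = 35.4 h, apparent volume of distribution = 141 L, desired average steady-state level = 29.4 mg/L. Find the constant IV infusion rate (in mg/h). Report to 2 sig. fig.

k = ln2 / t½ = 0.693147 / 35.4 = 0.01958 h⁻¹
CL = k × Vd = 0.01958 × 141 = 2.761 L/h
At steady state, infusion rate R₀ = Css × CL = 29.4 × 2.761 = 81.17 mg/h

81 mg/h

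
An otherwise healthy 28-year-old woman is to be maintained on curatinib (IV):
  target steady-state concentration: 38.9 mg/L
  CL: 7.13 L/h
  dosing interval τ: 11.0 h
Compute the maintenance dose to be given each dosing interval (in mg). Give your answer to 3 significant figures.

At steady state, Dose/τ = Css × CL.
Dose = Css × CL × τ = 38.9 × 7.130 × 11.0 = 3051 mg

3050 mg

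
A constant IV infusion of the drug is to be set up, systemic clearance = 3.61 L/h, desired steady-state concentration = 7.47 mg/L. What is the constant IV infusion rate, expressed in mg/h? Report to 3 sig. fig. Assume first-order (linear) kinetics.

At steady state, infusion rate R₀ = Css × CL = 7.47 × 3.610 = 26.97 mg/h

27.0 mg/h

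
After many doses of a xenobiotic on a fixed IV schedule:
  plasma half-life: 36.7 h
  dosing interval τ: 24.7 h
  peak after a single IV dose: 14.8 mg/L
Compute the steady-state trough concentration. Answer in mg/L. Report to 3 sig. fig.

24.9 mg/L

k = ln2 / t½ = 0.693147 / 36.7 = 0.01889 h⁻¹
e^(−kτ) = e^(−0.01889 × 24.7) = 0.6271
Accumulation ratio R = 1 / (1 − e^(−kτ)) = 1 / (1 − 0.6271) = 2.682
Steady-state trough = C₀ × R × e^(−kτ) = 14.8 × 2.682 × 0.6271 = 24.89 mg/L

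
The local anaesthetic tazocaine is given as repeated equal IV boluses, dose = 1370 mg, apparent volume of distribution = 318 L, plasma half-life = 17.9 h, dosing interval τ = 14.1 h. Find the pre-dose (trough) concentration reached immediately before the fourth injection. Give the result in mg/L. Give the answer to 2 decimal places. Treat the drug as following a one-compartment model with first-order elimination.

4.78 mg/L

C₀ per dose = Dose / Vd = 1370 / 318 = 4.308 mg/L
k = ln2 / t½ = 0.693147 / 17.9 = 0.03872 h⁻¹
Fraction remaining after one interval: r = e^(−kτ) = e^(−0.03872 × 14.1) = 0.5793
Before dose 4, 3 doses have been given (aged 1τ, 2τ, 3τ).
C_trough = C₀ × (r + r² + … + r^3) = C₀ × r(1−r^3)/(1−r)
        = 4.308 × 0.5793 × (1 − 0.1944) / (1 − 0.5793) = 4.779 mg/L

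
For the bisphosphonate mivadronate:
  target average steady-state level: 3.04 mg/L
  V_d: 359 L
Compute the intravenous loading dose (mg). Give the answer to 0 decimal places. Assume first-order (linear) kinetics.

LD = Css × Vd = 3.04 × 359 = 1091 mg

1091 mg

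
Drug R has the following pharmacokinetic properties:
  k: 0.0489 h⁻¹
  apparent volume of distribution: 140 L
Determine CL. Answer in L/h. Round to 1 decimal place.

6.8 L/h

CL = k × Vd = 0.0489 × 140 = 6.846 L/h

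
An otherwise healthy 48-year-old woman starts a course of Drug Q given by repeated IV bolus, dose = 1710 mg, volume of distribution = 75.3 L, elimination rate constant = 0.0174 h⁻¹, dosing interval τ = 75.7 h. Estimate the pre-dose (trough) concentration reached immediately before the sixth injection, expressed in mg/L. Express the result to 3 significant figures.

C₀ per dose = Dose / Vd = 1710 / 75.3 = 22.71 mg/L
Fraction remaining after one interval: r = e^(−kτ) = e^(−0.01740 × 75.7) = 0.2679
Before dose 6, 5 doses have been given (aged 1τ, 2τ, 3τ, 4τ, 5τ).
C_trough = C₀ × (r + r² + … + r^5) = C₀ × r(1−r^5)/(1−r)
        = 22.71 × 0.2679 × (1 − 0.001380) / (1 − 0.2679) = 8.299 mg/L

8.30 mg/L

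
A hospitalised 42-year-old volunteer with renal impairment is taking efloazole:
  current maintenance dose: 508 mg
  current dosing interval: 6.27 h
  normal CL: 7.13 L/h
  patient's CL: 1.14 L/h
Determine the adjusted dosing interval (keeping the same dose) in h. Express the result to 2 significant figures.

To keep the same average steady-state level, dosing rate must scale with clearance.
CL ratio = 1.14 / 7.13 = 0.1599
New interval (same dose) = 6.27 / 0.1599 = 39.21 h

39 h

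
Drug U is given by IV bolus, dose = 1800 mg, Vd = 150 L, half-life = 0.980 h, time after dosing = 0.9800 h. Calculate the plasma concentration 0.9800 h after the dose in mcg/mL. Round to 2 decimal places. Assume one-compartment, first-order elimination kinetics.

C₀ = Dose / Vd = 1800 / 150 = 12.00 mg/L
k = ln2 / t½ = 0.693147 / 0.980 = 0.7073 h⁻¹
t / t½ = 0.9800 / 0.980 = 1 half-lives
C = C₀ × (1/2)^1 = 12.00 × 0.5000 = 6.000 mg/L
(6.000 mg/L = 6.000 mcg/mL)

6.00 mcg/mL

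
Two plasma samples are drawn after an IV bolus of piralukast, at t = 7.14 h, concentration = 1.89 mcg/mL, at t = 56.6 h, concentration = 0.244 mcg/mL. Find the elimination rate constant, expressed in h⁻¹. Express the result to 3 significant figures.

k = ln(C₁/C₂) / (t₂ − t₁) = ln(1.89/0.244) / (56.6 − 7.14)
  = 2.047 / 49.46 = 0.04139 h⁻¹

0.0414 h⁻¹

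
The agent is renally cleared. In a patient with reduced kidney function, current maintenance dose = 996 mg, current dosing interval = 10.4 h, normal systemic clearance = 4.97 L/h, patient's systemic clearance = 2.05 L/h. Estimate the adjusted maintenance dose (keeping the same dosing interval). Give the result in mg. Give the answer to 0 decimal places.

To keep the same average steady-state level, dosing rate must scale with clearance.
CL ratio = 2.05 / 4.97 = 0.4125
New dose (same interval) = 996 × 0.4125 = 410.9 mg

411 mg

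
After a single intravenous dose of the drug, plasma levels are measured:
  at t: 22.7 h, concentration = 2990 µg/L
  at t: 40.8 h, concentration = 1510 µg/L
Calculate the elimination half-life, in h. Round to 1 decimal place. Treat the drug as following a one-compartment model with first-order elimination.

k = ln(C₁/C₂) / (t₂ − t₁) = ln(2990/1510) / (40.8 − 22.7)
  = 0.6832 / 18.10 = 0.03775 h⁻¹
t½ = ln2 / k = 0.693147 / 0.03775 = 18.36 h

18.4 h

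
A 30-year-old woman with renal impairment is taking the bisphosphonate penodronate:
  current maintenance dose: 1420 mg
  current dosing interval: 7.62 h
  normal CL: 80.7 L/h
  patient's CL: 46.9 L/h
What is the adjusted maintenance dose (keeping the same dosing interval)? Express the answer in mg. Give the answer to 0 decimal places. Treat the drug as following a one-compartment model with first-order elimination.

825 mg

To keep the same average steady-state level, dosing rate must scale with clearance.
CL ratio = 46.9 / 80.7 = 0.5812
New dose (same interval) = 1420 × 0.5812 = 825.3 mg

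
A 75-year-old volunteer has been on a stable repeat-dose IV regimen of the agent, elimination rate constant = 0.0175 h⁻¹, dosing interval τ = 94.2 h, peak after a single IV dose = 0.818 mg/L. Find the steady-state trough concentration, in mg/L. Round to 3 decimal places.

e^(−kτ) = e^(−0.01750 × 94.2) = 0.1923
Accumulation ratio R = 1 / (1 − e^(−kτ)) = 1 / (1 − 0.1923) = 1.238
Steady-state trough = C₀ × R × e^(−kτ) = 0.818 × 1.238 × 0.1923 = 0.1947 mg/L

0.195 mg/L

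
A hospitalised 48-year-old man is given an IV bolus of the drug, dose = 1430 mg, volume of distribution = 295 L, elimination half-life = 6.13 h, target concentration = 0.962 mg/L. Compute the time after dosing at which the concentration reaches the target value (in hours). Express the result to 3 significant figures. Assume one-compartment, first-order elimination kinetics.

14.3 h

C₀ = Dose / Vd = 1430 / 295 = 4.847 mg/L
k = ln2 / t½ = 0.693147 / 6.13 = 0.1131 h⁻¹
t = ln(C₀ / C) / k = ln(4.847 / 0.962) / 0.1131
  = ln(5.038) / 0.1131 = 1.617 / 0.1131 = 14.30 h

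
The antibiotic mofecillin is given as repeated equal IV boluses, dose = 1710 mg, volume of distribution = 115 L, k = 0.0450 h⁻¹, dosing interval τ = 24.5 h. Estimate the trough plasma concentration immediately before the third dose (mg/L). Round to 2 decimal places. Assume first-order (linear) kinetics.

C₀ per dose = Dose / Vd = 1710 / 115 = 14.87 mg/L
Fraction remaining after one interval: r = e^(−kτ) = e^(−0.04500 × 24.5) = 0.3320
Before dose 3, 2 doses have been given (aged 1τ, 2τ).
C_trough = C₀ × (r + r²) = 14.87 × (0.3320 + 0.1102) = 6.576 mg/L

6.58 mg/L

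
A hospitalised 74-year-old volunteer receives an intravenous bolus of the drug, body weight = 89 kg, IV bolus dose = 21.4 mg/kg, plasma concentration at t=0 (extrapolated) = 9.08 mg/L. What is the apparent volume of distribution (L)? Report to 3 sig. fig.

Dose = 21.4 × 89 = 1905 mg
Vd = Dose / C₀ = 1905 / 9.08 = 209.8 L

210 L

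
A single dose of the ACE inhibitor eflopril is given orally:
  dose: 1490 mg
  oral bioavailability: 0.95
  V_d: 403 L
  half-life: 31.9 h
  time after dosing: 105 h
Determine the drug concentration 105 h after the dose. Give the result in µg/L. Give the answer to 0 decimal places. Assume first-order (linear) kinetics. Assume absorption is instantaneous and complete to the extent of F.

Amount reaching circulation = F × Dose = 0.95 × 1490 = 1416 mg
C₀ = F·Dose / Vd = 1416 / 403 = 3.514 mg/L
k = ln2 / t½ = 0.693147 / 31.9 = 0.02173 h⁻¹
C = C₀ · e^(−k·t) = 3.514 × e^(−0.02173 × 105)
  = 3.514 × 0.1021 = 0.3588 mg/L
Convert: 0.3588 mg/L × 1000 = 358.8 µg/L

359 µg/L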